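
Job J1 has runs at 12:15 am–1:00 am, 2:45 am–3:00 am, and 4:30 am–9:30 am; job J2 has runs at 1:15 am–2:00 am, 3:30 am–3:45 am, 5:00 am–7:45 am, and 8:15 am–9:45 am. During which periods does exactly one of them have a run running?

A \ B = 12:15 am-1:00 am, 2:45 am-3:00 am, 4:30 am-5:00 am, 7:45 am-8:15 am.
B \ A = 1:15 am-2:00 am, 3:30 am-3:45 am, 9:30 am-9:45 am.
Union of the two gives the symmetric difference.

12:15 am-1:00 am, 1:15 am-2:00 am, 2:45 am-3:00 am, 3:30 am-3:45 am, 4:30 am-5:00 am, 7:45 am-8:15 am, 9:30 am-9:45 am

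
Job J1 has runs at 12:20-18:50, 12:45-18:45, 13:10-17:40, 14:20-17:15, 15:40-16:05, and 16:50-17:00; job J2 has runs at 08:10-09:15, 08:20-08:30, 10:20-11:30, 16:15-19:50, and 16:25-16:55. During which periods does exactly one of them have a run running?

08:10–09:15, 10:20–11:30, 12:20–16:15, 18:50–19:50

A, merged: 12:20–18:50.
B, merged: 08:10–09:15, 10:20–11:30, 16:15–19:50.
A \ B = 12:20–16:15.
B \ A = 08:10–09:15, 10:20–11:30, 18:50–19:50.
Union of the two gives the symmetric difference.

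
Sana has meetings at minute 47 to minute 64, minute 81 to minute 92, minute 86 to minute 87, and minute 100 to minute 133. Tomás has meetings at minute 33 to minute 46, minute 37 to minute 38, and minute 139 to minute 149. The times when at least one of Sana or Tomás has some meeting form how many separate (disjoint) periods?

Merge the first list: minute 47 to minute 64, minute 81 to minute 92, minute 100 to minute 133.
Merge the second list: minute 33 to minute 46, minute 139 to minute 149.
A ∪ B = minute 33 to minute 46, minute 47 to minute 64, minute 81 to minute 92, minute 100 to minute 133, minute 139 to minute 149.
That is 5 disjoint pieces.

5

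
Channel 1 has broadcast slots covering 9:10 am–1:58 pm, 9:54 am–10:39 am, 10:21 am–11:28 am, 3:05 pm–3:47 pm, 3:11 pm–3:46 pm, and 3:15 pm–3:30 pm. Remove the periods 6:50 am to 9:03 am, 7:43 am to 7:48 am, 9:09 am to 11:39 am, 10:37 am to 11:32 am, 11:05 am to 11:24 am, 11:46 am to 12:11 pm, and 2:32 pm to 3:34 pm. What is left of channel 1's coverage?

11:39 am–11:46 am, 12:11 pm–1:58 pm, 3:34 pm–3:47 pm

Merge the first list: 9:10 am–1:58 pm, 3:05 pm–3:47 pm.
Merge the second list: 6:50 am–9:03 am, 9:09 am–11:39 am, 11:46 am–12:11 pm, 2:32 pm–3:34 pm.
9:10 am–1:58 pm with B removed leaves 11:39 am–11:46 am, 12:11 pm–1:58 pm.
3:05 pm–3:47 pm with B removed leaves 3:34 pm–3:47 pm.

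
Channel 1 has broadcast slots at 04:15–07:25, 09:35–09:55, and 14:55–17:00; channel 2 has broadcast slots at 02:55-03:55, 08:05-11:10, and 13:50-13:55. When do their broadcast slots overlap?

09:35–09:55

04:15–07:25: no overlap with the second set.
09:35–09:55 meets the second set on 09:35–09:55.
14:55–17:00: no overlap with the second set.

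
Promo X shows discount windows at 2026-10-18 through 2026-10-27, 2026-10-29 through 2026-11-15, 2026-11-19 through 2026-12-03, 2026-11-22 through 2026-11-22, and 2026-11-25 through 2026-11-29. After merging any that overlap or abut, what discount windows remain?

2026-10-29 through 2026-11-15 is disjoint → start new block.
2026-11-19 through 2026-12-03 is disjoint → start new block.
2026-11-22 through 2026-11-22 overlaps/touches 2026-11-19 through 2026-12-03 → extend to 2026-11-19 through 2026-12-03.
2026-11-25 through 2026-11-29 overlaps/touches 2026-11-19 through 2026-12-03 → extend to 2026-11-19 through 2026-12-03.

2026-10-18 through 2026-10-27, 2026-10-29 through 2026-11-15, 2026-11-19 through 2026-12-03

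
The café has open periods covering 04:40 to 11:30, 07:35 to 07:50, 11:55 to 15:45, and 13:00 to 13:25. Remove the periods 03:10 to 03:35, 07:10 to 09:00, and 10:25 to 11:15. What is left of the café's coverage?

04:40-07:10, 09:00-10:25, 11:15-11:30, 11:55-15:45

A, merged: 04:40-11:30, 11:55-15:45.
04:40-11:30 with B removed leaves 04:40-07:10, 09:00-10:25, 11:15-11:30.
11:55-15:45 is untouched.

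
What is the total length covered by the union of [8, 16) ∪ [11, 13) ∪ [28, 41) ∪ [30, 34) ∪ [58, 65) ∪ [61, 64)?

28

Merged: [8, 16), [28, 41), [58, 65).
Lengths: 8 + 13 + 7 = 28.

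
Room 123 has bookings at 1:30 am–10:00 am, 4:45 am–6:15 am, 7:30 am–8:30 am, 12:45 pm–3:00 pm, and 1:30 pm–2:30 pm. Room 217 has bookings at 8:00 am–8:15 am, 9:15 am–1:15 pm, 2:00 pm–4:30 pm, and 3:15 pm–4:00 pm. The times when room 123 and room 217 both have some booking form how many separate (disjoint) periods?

4

A, merged: 1:30 am-10:00 am, 12:45 pm-3:00 pm.
B, merged: 8:00 am-8:15 am, 9:15 am-1:15 pm, 2:00 pm-4:30 pm.
A ∩ B = 8:00 am-8:15 am, 9:15 am-10:00 am, 12:45 pm-1:15 pm, 2:00 pm-3:00 pm.
That is 4 disjoint pieces.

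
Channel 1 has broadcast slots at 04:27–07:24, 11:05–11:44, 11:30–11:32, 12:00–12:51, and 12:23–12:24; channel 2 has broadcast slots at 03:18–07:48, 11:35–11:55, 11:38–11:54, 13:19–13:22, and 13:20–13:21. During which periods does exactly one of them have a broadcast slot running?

03:18–04:27, 07:24–07:48, 11:05–11:35, 11:44–11:55, 12:00–12:51, 13:19–13:22

First set merges to 04:27–07:24, 11:05–11:44, 12:00–12:51.
Second set merges to 03:18–07:48, 11:35–11:55, 13:19–13:22.
Only in the first: 11:05–11:35, 12:00–12:51.
Only in the second: 03:18–04:27, 07:24–07:48, 11:44–11:55, 13:19–13:22.
Together these are the periods covered by exactly one.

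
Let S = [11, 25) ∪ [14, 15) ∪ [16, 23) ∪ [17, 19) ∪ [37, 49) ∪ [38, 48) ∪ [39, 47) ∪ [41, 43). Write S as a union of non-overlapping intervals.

[11, 25) ∪ [37, 49)

[14, 15) overlaps/touches [11, 25) → extend to [11, 25).
[16, 23) overlaps/touches [11, 25) → extend to [11, 25).
[17, 19) overlaps/touches [11, 25) → extend to [11, 25).
[37, 49) is disjoint → start new block.
[38, 48) overlaps/touches [37, 49) → extend to [37, 49).
[39, 47) overlaps/touches [37, 49) → extend to [37, 49).
[41, 43) overlaps/touches [37, 49) → extend to [37, 49).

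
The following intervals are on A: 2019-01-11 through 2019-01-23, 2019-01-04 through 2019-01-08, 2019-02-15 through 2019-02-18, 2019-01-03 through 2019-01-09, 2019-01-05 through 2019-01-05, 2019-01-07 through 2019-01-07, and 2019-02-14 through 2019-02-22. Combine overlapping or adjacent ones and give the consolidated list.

Sort by start: 2019-01-03 through 2019-01-09, 2019-01-04 through 2019-01-08, 2019-01-05 through 2019-01-05, 2019-01-07 through 2019-01-07, 2019-01-11 through 2019-01-23, 2019-02-14 through 2019-02-22, 2019-02-15 through 2019-02-18.
2019-01-04 through 2019-01-08 overlaps/touches 2019-01-03 through 2019-01-09 → extend to 2019-01-03 through 2019-01-09.
2019-01-05 through 2019-01-05 overlaps/touches 2019-01-03 through 2019-01-09 → extend to 2019-01-03 through 2019-01-09.
2019-01-07 through 2019-01-07 overlaps/touches 2019-01-03 through 2019-01-09 → extend to 2019-01-03 through 2019-01-09.
2019-01-11 through 2019-01-23 is disjoint → start new block.
2019-02-14 through 2019-02-22 is disjoint → start new block.
2019-02-15 through 2019-02-18 overlaps/touches 2019-02-14 through 2019-02-22 → extend to 2019-02-14 through 2019-02-22.

2019-01-03 through 2019-01-09, 2019-01-11 through 2019-01-23, 2019-02-14 through 2019-02-22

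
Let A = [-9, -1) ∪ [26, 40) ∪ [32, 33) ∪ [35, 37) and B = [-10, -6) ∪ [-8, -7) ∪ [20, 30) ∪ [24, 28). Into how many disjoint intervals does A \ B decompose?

2

First set merges to [-9, -1), [26, 40).
Second set merges to [-10, -6), [20, 30).
A \ B = [-6, -1), [30, 40).
That is 2 disjoint pieces.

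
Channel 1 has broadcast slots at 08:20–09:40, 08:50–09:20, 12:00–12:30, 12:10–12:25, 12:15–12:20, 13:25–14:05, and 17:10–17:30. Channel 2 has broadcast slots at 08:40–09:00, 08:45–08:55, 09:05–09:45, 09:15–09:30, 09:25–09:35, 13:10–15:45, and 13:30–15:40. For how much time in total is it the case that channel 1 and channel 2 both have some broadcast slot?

Merge the first list: 08:20–09:40, 12:00–12:30, 13:25–14:05, 17:10–17:30.
Merge the second list: 08:40–09:00, 09:05–09:45, 13:10–15:45.
A ∩ B = 08:40–09:00, 09:05–09:40, 13:25–14:05.
Total: 20 min + 35 min + 40 min = 1 h 35 min.

1 h 35 min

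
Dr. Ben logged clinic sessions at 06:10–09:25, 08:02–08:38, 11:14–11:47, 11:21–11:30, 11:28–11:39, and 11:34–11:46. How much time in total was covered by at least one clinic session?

3 h 48 min

Merged: 06:10-09:25, 11:14-11:47.
Lengths: 3 h 15 min + 33 min = 3 h 48 min.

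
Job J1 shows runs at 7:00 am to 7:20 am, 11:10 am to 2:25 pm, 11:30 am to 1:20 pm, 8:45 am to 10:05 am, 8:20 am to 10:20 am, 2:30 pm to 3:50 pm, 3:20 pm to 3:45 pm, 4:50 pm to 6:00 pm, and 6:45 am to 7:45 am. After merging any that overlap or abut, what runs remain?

Sort by start: 6:45 am–7:45 am, 7:00 am–7:20 am, 8:20 am–10:20 am, 8:45 am–10:05 am, 11:10 am–2:25 pm, 11:30 am–1:20 pm, 2:30 pm–3:50 pm, 3:20 pm–3:45 pm, 4:50 pm–6:00 pm.
7:00 am–7:20 am overlaps/touches 6:45 am–7:45 am → extend to 6:45 am–7:45 am.
8:20 am–10:20 am is disjoint → start new block.
8:45 am–10:05 am overlaps/touches 8:20 am–10:20 am → extend to 8:20 am–10:20 am.
11:10 am–2:25 pm is disjoint → start new block.
11:30 am–1:20 pm overlaps/touches 11:10 am–2:25 pm → extend to 11:10 am–2:25 pm.
2:30 pm–3:50 pm is disjoint → start new block.
3:20 pm–3:45 pm overlaps/touches 2:30 pm–3:50 pm → extend to 2:30 pm–3:50 pm.
4:50 pm–6:00 pm is disjoint → start new block.

6:45 am–7:45 am, 8:20 am–10:20 am, 11:10 am–2:25 pm, 2:30 pm–3:50 pm, 4:50 pm–6:00 pm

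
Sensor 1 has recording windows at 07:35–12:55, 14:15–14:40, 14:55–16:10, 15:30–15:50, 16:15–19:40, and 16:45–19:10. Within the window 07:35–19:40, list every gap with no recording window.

12:55-14:15, 14:40-14:55, 16:10-16:15

Covered (merged): 07:35-12:55, 14:15-14:40, 14:55-16:10, 16:15-19:40.
Uncovered inside 07:35-19:40: 12:55-14:15, 14:40-14:55, 16:10-16:15.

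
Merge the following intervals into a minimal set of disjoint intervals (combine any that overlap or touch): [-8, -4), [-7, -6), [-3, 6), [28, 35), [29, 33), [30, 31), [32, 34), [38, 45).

[-7, -6) overlaps/touches [-8, -4) → extend to [-8, -4).
[-3, 6) is disjoint → start new block.
[28, 35) is disjoint → start new block.
[29, 33) overlaps/touches [28, 35) → extend to [28, 35).
[30, 31) overlaps/touches [28, 35) → extend to [28, 35).
[32, 34) overlaps/touches [28, 35) → extend to [28, 35).
[38, 45) is disjoint → start new block.

[-8, -4) ∪ [-3, 6) ∪ [28, 35) ∪ [38, 45)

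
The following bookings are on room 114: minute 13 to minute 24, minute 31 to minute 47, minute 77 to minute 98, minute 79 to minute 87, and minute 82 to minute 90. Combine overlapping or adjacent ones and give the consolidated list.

minute 31 to minute 47 is disjoint → start new block.
minute 77 to minute 98 is disjoint → start new block.
minute 79 to minute 87 overlaps/touches minute 77 to minute 98 → extend to minute 77 to minute 98.
minute 82 to minute 90 overlaps/touches minute 77 to minute 98 → extend to minute 77 to minute 98.

minute 13 to minute 24, minute 31 to minute 47, minute 77 to minute 98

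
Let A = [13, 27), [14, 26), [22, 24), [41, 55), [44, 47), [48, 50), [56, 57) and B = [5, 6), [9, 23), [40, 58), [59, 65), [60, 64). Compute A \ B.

[23, 27)

Merge the first list: [13, 27), [41, 55), [56, 57).
Merge the second list: [5, 6), [9, 23), [40, 58), [59, 65).
[13, 27) \ B = [23, 27).
[41, 55): entirely removed.
[56, 57): entirely removed.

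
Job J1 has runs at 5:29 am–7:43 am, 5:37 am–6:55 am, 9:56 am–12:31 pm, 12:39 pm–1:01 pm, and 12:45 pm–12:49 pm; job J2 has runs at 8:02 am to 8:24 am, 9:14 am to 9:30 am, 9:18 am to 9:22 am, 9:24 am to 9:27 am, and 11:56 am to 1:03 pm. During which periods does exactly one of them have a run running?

A, merged: 5:29 am–7:43 am, 9:56 am–12:31 pm, 12:39 pm–1:01 pm.
B, merged: 8:02 am–8:24 am, 9:14 am–9:30 am, 11:56 am–1:03 pm.
Only in the first: 5:29 am–7:43 am, 9:56 am–11:56 am.
Only in the second: 8:02 am–8:24 am, 9:14 am–9:30 am, 12:31 pm–12:39 pm, 1:01 pm–1:03 pm.
Together these are the periods covered by exactly one.

5:29 am–7:43 am, 8:02 am–8:24 am, 9:14 am–9:30 am, 9:56 am–11:56 am, 12:31 pm–12:39 pm, 1:01 pm–1:03 pm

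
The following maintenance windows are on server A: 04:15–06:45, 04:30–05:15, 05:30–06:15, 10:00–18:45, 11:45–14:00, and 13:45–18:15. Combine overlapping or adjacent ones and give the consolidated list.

04:15-06:45, 10:00-18:45

04:30-05:15 overlaps/touches 04:15-06:45 → extend to 04:15-06:45.
05:30-06:15 overlaps/touches 04:15-06:45 → extend to 04:15-06:45.
10:00-18:45 is disjoint → start new block.
11:45-14:00 overlaps/touches 10:00-18:45 → extend to 10:00-18:45.
13:45-18:15 overlaps/touches 10:00-18:45 → extend to 10:00-18:45.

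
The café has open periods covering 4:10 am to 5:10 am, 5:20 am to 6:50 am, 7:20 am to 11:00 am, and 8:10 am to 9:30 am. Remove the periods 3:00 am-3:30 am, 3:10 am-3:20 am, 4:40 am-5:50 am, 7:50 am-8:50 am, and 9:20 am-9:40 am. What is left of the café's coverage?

Merge the first list: 4:10 am–5:10 am, 5:20 am–6:50 am, 7:20 am–11:00 am.
Merge the second list: 3:00 am–3:30 am, 4:40 am–5:50 am, 7:50 am–8:50 am, 9:20 am–9:40 am.
4:10 am–5:10 am minus B → 4:10 am–4:40 am.
5:20 am–6:50 am minus B → 5:50 am–6:50 am.
7:20 am–11:00 am minus B → 7:20 am–7:50 am, 8:50 am–9:20 am, 9:40 am–11:00 am.

4:10 am–4:40 am, 5:50 am–6:50 am, 7:20 am–7:50 am, 8:50 am–9:20 am, 9:40 am–11:00 am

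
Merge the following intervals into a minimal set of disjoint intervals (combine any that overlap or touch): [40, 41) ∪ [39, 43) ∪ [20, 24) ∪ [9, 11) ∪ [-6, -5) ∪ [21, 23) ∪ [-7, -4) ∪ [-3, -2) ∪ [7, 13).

Sort by start: [-7, -4), [-6, -5), [-3, -2), [7, 13), [9, 11), [20, 24), [21, 23), [39, 43), [40, 41).
[-6, -5) overlaps/touches [-7, -4) → extend to [-7, -4).
[-3, -2) is disjoint → start new block.
[7, 13) is disjoint → start new block.
[9, 11) overlaps/touches [7, 13) → extend to [7, 13).
[20, 24) is disjoint → start new block.
[21, 23) overlaps/touches [20, 24) → extend to [20, 24).
[39, 43) is disjoint → start new block.
[40, 41) overlaps/touches [39, 43) → extend to [39, 43).

[-7, -4) ∪ [-3, -2) ∪ [7, 13) ∪ [20, 24) ∪ [39, 43)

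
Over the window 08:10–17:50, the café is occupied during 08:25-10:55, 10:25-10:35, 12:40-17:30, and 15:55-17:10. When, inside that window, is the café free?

08:10–08:25, 10:55–12:40, 17:30–17:50

After merging, the occupied span is 08:25–10:55, 12:40–17:30.
Complement within 08:10–17:50: 08:10–08:25, 10:55–12:40, 17:30–17:50.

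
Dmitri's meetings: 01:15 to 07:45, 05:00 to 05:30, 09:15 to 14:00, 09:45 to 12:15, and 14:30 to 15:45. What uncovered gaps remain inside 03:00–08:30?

07:45–08:30

Covered (merged): 01:15–07:45, 09:15–14:00, 14:30–15:45.
Gaps within 03:00–08:30: 07:45–08:30.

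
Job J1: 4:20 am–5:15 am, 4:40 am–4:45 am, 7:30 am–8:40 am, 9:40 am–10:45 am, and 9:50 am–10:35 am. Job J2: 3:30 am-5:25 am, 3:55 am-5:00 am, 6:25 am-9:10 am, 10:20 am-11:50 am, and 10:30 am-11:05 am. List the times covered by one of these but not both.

3:30 am–4:20 am, 5:15 am–5:25 am, 6:25 am–7:30 am, 8:40 am–9:10 am, 9:40 am–10:20 am, 10:45 am–11:50 am

First set merges to 4:20 am–5:15 am, 7:30 am–8:40 am, 9:40 am–10:45 am.
Second set merges to 3:30 am–5:25 am, 6:25 am–9:10 am, 10:20 am–11:50 am.
A but not B: 9:40 am–10:20 am.
B but not A: 3:30 am–4:20 am, 5:15 am–5:25 am, 6:25 am–7:30 am, 8:40 am–9:10 am, 10:45 am–11:50 am.
Combining gives A △ B.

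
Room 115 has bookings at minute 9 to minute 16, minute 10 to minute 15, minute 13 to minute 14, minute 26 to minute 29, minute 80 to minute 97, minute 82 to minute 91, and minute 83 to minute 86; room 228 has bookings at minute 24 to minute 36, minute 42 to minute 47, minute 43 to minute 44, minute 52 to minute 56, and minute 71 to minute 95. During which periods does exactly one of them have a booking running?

Merge the first list: minute 9 to minute 16, minute 26 to minute 29, minute 80 to minute 97.
Merge the second list: minute 24 to minute 36, minute 42 to minute 47, minute 52 to minute 56, minute 71 to minute 95.
A but not B: minute 9 to minute 16, minute 95 to minute 97.
B but not A: minute 24 to minute 26, minute 29 to minute 36, minute 42 to minute 47, minute 52 to minute 56, minute 71 to minute 80.
Combining gives A △ B.

minute 9 to minute 16, minute 24 to minute 26, minute 29 to minute 36, minute 42 to minute 47, minute 52 to minute 56, minute 71 to minute 80, minute 95 to minute 97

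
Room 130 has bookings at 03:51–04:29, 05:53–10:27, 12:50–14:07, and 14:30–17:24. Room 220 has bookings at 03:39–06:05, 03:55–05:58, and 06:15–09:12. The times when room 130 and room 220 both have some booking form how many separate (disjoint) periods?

Second set merges to 03:39-06:05, 06:15-09:12.
A ∩ B = 03:51-04:29, 05:53-06:05, 06:15-09:12.
That is 3 disjoint pieces.

3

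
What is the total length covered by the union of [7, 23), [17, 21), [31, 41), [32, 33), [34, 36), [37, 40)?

26

Merged: [7, 23), [31, 41).
Lengths: 16 + 10 = 26.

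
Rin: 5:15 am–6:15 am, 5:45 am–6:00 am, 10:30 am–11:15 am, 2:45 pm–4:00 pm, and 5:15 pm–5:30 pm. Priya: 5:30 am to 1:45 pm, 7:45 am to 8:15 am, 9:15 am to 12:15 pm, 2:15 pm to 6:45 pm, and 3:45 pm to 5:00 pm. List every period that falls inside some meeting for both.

5:30 am–6:15 am, 10:30 am–11:15 am, 2:45 pm–4:00 pm, 5:15 pm–5:30 pm

First set merges to 5:15 am–6:15 am, 10:30 am–11:15 am, 2:45 pm–4:00 pm, 5:15 pm–5:30 pm.
Second set merges to 5:30 am–1:45 pm, 2:15 pm–6:45 pm.
5:15 am–6:15 am meets the second set on 5:30 am–6:15 am.
10:30 am–11:15 am meets the second set on 10:30 am–11:15 am.
2:45 pm–4:00 pm meets the second set on 2:45 pm–4:00 pm.
5:15 pm–5:30 pm meets the second set on 5:15 pm–5:30 pm.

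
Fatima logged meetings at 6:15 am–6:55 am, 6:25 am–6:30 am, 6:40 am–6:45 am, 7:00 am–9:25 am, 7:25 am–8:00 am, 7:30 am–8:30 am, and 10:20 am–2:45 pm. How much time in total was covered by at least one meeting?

Merged: 6:15 am–6:55 am, 7:00 am–9:25 am, 10:20 am–2:45 pm.
Lengths: 40 min + 2 h 25 min + 4 h 25 min = 7 h 30 min.

7 h 30 min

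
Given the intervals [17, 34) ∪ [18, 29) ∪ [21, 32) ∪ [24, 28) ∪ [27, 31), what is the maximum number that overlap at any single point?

5

Walk the sorted start/end points keeping a running depth.
The depth first hits 5 at 27.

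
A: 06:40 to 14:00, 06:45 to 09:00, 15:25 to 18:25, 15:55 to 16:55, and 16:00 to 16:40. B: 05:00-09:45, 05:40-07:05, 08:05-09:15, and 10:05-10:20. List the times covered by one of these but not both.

A, merged: 06:40–14:00, 15:25–18:25.
B, merged: 05:00–09:45, 10:05–10:20.
A \ B = 09:45–10:05, 10:20–14:00, 15:25–18:25.
B \ A = 05:00–06:40.
Union of the two gives the symmetric difference.

05:00–06:40, 09:45–10:05, 10:20–14:00, 15:25–18:25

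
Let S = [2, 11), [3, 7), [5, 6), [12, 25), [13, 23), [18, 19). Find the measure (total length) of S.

Merged: [2, 11), [12, 25).
Lengths: 9 + 13 = 22.

22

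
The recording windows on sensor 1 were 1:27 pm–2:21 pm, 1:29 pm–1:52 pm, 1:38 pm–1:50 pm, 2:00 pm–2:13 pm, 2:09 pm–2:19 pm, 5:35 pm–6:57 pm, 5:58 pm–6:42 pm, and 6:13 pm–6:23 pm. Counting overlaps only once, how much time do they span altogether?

Merged: 1:27 pm–2:21 pm, 5:35 pm–6:57 pm.
Lengths: 54 min + 1 h 22 min = 2 h 16 min.

2 h 16 min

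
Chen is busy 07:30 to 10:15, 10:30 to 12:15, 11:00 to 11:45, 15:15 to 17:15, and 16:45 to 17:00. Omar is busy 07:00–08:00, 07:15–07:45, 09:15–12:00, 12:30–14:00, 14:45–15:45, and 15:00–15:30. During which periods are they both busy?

First set merges to 07:30–10:15, 10:30–12:15, 15:15–17:15.
Second set merges to 07:00–08:00, 09:15–12:00, 12:30–14:00, 14:45–15:45.
07:30–10:15 overlaps B on 07:30–08:00, 09:15–10:15.
10:30–12:15 overlaps B on 10:30–12:00.
15:15–17:15 overlaps B on 15:15–15:45.

07:30–08:00, 09:15–10:15, 10:30–12:00, 15:15–15:45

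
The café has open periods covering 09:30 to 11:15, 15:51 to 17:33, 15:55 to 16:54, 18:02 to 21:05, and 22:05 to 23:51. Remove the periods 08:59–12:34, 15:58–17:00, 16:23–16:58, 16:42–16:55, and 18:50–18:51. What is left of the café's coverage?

15:51-15:58, 17:00-17:33, 18:02-18:50, 18:51-21:05, 22:05-23:51

First set merges to 09:30-11:15, 15:51-17:33, 18:02-21:05, 22:05-23:51.
Second set merges to 08:59-12:34, 15:58-17:00, 18:50-18:51.
09:30-11:15: fully covered by B → removed.
15:51-17:33 minus B → 15:51-15:58, 17:00-17:33.
18:02-21:05 minus B → 18:02-18:50, 18:51-21:05.
22:05-23:51: no B overlap → unchanged.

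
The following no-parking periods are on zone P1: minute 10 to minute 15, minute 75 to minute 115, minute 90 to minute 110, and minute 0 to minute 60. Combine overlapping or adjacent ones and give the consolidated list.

minute 0 to minute 60, minute 75 to minute 115

Sort by start: minute 0 to minute 60, minute 10 to minute 15, minute 75 to minute 115, minute 90 to minute 110.
minute 10 to minute 15 overlaps/touches minute 0 to minute 60 → extend to minute 0 to minute 60.
minute 75 to minute 115 is disjoint → start new block.
minute 90 to minute 110 overlaps/touches minute 75 to minute 115 → extend to minute 75 to minute 115.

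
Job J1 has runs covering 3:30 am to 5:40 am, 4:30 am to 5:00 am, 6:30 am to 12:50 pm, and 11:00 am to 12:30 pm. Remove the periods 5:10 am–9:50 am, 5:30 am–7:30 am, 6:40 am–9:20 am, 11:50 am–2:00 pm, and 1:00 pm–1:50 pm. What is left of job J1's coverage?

First set merges to 3:30 am-5:40 am, 6:30 am-12:50 pm.
Second set merges to 5:10 am-9:50 am, 11:50 am-2:00 pm.
3:30 am-5:40 am with B removed leaves 3:30 am-5:10 am.
6:30 am-12:50 pm with B removed leaves 9:50 am-11:50 am.

3:30 am-5:10 am, 9:50 am-11:50 am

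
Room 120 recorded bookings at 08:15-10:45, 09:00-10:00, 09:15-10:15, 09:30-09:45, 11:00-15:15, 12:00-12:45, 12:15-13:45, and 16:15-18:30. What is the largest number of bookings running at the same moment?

Sweep endpoints in order; track running count of active intervals.
Peak of 4 reached at 09:30.

4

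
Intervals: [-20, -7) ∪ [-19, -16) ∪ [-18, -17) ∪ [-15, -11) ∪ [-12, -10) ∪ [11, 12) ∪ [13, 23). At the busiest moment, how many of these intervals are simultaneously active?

Sweep endpoints in order; track running count of active intervals.
Peak of 3 reached at -18.

3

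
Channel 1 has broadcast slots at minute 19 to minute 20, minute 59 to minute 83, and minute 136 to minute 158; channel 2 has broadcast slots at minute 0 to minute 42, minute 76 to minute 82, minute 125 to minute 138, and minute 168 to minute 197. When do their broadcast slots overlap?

minute 19 to minute 20, minute 76 to minute 82, minute 136 to minute 138

minute 19 to minute 20 meets the second set on minute 19 to minute 20.
minute 59 to minute 83 meets the second set on minute 76 to minute 82.
minute 136 to minute 158 meets the second set on minute 136 to minute 138.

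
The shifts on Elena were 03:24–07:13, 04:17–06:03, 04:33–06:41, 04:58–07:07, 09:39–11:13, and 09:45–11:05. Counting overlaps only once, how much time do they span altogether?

5 h 23 min

Merged: 03:24-07:13, 09:39-11:13.
Lengths: 3 h 49 min + 1 h 34 min = 5 h 23 min.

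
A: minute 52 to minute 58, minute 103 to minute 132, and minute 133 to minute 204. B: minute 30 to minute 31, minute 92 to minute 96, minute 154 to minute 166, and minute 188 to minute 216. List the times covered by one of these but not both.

minute 30 to minute 31, minute 52 to minute 58, minute 92 to minute 96, minute 103 to minute 132, minute 133 to minute 154, minute 166 to minute 188, minute 204 to minute 216

A \ B = minute 52 to minute 58, minute 103 to minute 132, minute 133 to minute 154, minute 166 to minute 188.
B \ A = minute 30 to minute 31, minute 92 to minute 96, minute 204 to minute 216.
Union of the two gives the symmetric difference.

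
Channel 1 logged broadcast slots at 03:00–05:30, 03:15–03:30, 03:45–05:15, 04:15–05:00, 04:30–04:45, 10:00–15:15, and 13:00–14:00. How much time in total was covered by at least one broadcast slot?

7 h 45 min

Merged: 03:00–05:30, 10:00–15:15.
Lengths: 2 h 30 min + 5 h 15 min = 7 h 45 min.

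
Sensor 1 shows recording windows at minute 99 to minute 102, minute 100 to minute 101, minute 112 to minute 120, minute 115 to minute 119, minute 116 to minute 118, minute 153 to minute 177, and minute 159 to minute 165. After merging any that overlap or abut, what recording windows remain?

minute 99 to minute 102, minute 112 to minute 120, minute 153 to minute 177

minute 100 to minute 101 overlaps/touches minute 99 to minute 102 → extend to minute 99 to minute 102.
minute 112 to minute 120 is disjoint → start new block.
minute 115 to minute 119 overlaps/touches minute 112 to minute 120 → extend to minute 112 to minute 120.
minute 116 to minute 118 overlaps/touches minute 112 to minute 120 → extend to minute 112 to minute 120.
minute 153 to minute 177 is disjoint → start new block.
minute 159 to minute 165 overlaps/touches minute 153 to minute 177 → extend to minute 153 to minute 177.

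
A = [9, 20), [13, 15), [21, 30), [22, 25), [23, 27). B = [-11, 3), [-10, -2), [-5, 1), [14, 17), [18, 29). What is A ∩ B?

First set merges to [9, 20), [21, 30).
Second set merges to [-11, 3), [14, 17), [18, 29).
[9, 20) meets the second set on [14, 17), [18, 20).
[21, 30) meets the second set on [21, 29).

[14, 17) ∪ [18, 20) ∪ [21, 29)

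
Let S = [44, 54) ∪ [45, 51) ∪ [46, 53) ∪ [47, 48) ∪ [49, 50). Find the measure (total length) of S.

10

Merged: [44, 54).
Length: 10.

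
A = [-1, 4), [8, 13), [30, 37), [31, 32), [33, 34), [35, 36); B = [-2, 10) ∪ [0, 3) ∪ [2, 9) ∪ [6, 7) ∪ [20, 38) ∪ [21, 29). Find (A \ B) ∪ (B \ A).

A, merged: [-1, 4), [8, 13), [30, 37).
B, merged: [-2, 10), [20, 38).
A \ B = [10, 13).
B \ A = [-2, -1), [4, 8), [20, 30), [37, 38).
Union of the two gives the symmetric difference.

[-2, -1) ∪ [4, 8) ∪ [10, 13) ∪ [20, 30) ∪ [37, 38)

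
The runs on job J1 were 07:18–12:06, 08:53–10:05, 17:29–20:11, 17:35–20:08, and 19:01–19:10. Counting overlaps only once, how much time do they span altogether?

7 h 30 min

Merged: 07:18-12:06, 17:29-20:11.
Lengths: 4 h 48 min + 2 h 42 min = 7 h 30 min.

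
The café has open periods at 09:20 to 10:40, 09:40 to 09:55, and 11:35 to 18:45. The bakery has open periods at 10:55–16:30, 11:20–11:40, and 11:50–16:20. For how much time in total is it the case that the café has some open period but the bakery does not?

3 h 35 min

A, merged: 09:20–10:40, 11:35–18:45.
B, merged: 10:55–16:30.
A \ B = 09:20–10:40, 16:30–18:45.
Total: 1 h 20 min + 2 h 15 min = 3 h 35 min.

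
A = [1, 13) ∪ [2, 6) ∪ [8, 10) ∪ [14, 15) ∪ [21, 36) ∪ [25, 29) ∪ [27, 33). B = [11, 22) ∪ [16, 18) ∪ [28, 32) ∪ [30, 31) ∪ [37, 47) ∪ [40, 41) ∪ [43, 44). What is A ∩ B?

Merge the first list: [1, 13), [14, 15), [21, 36).
Merge the second list: [11, 22), [28, 32), [37, 47).
[1, 13) ∩ B → [11, 13).
[14, 15) ∩ B → [14, 15).
[21, 36) ∩ B → [21, 22), [28, 32).

[11, 13) ∪ [14, 15) ∪ [21, 22) ∪ [28, 32)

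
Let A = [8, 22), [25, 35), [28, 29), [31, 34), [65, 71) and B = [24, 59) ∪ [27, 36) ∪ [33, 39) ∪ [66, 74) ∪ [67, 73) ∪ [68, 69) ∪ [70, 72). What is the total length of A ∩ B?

A, merged: [8, 22), [25, 35), [65, 71).
B, merged: [24, 59), [66, 74).
A ∩ B = [25, 35), [66, 71).
Total: 10 + 5 = 15.

15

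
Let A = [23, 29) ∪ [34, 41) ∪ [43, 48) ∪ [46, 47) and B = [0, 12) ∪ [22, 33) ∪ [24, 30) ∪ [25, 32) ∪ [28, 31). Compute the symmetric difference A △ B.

[0, 12) ∪ [22, 23) ∪ [29, 33) ∪ [34, 41) ∪ [43, 48)

Merge the first list: [23, 29), [34, 41), [43, 48).
Merge the second list: [0, 12), [22, 33).
A but not B: [34, 41), [43, 48).
B but not A: [0, 12), [22, 23), [29, 33).
Combining gives A △ B.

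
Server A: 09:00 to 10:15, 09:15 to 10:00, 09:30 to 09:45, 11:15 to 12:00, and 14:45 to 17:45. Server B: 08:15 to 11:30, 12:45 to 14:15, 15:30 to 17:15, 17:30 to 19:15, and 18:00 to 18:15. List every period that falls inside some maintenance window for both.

First set merges to 09:00-10:15, 11:15-12:00, 14:45-17:45.
Second set merges to 08:15-11:30, 12:45-14:15, 15:30-17:15, 17:30-19:15.
09:00-10:15 meets the second set on 09:00-10:15.
11:15-12:00 meets the second set on 11:15-11:30.
14:45-17:45 meets the second set on 15:30-17:15, 17:30-17:45.

09:00-10:15, 11:15-11:30, 15:30-17:15, 17:30-17:45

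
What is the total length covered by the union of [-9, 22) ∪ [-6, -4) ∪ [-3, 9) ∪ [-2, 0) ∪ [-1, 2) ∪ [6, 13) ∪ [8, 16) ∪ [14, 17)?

31

Merged: [-9, 22).
Length: 31.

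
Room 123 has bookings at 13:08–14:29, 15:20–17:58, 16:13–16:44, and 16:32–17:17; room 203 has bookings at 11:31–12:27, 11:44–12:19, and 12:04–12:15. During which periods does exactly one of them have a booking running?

11:31–12:27, 13:08–14:29, 15:20–17:58

A, merged: 13:08–14:29, 15:20–17:58.
B, merged: 11:31–12:27.
A \ B = 13:08–14:29, 15:20–17:58.
B \ A = 11:31–12:27.
Union of the two gives the symmetric difference.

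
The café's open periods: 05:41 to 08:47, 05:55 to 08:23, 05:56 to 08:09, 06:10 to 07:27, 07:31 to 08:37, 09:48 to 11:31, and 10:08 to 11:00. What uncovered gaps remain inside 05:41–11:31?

08:47–09:48

After merging, the occupied span is 05:41–08:47, 09:48–11:31.
Uncovered inside 05:41–11:31: 08:47–09:48.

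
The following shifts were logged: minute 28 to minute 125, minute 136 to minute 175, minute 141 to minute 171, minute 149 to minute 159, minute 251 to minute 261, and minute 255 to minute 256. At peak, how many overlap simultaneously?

3

Sweep endpoints in order; track running count of active intervals.
Peak of 3 reached at minute 149.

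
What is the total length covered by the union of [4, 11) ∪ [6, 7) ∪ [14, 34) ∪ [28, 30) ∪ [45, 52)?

34

Merged: [4, 11), [14, 34), [45, 52).
Lengths: 7 + 20 + 7 = 34.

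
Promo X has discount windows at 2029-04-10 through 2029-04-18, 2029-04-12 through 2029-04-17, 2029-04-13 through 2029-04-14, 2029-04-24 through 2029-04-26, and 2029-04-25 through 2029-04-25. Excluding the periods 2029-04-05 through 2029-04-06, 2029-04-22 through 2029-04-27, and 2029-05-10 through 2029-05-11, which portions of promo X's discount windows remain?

First set merges to 2029-04-10 through 2029-04-18, 2029-04-24 through 2029-04-26.
2029-04-10 through 2029-04-18: no B overlap → unchanged.
2029-04-24 through 2029-04-26: fully covered by B → removed.

2029-04-10 through 2029-04-18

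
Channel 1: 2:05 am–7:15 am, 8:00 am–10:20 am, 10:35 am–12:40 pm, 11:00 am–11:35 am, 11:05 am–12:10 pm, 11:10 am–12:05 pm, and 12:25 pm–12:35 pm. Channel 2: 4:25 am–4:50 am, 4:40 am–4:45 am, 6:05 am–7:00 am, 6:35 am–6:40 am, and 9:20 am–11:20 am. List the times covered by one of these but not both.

Merge the first list: 2:05 am-7:15 am, 8:00 am-10:20 am, 10:35 am-12:40 pm.
Merge the second list: 4:25 am-4:50 am, 6:05 am-7:00 am, 9:20 am-11:20 am.
Only in the first: 2:05 am-4:25 am, 4:50 am-6:05 am, 7:00 am-7:15 am, 8:00 am-9:20 am, 11:20 am-12:40 pm.
Only in the second: 10:20 am-10:35 am.
Together these are the periods covered by exactly one.

2:05 am-4:25 am, 4:50 am-6:05 am, 7:00 am-7:15 am, 8:00 am-9:20 am, 10:20 am-10:35 am, 11:20 am-12:40 pm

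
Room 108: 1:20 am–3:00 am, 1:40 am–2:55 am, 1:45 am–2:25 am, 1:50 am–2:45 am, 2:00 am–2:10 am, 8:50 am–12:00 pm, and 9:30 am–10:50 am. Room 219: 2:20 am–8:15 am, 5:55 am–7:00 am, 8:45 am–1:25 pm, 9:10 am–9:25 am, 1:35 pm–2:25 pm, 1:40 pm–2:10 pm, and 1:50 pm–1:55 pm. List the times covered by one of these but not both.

1:20 am–2:20 am, 3:00 am–8:15 am, 8:45 am–8:50 am, 12:00 pm–1:25 pm, 1:35 pm–2:25 pm

A, merged: 1:20 am–3:00 am, 8:50 am–12:00 pm.
B, merged: 2:20 am–8:15 am, 8:45 am–1:25 pm, 1:35 pm–2:25 pm.
A but not B: 1:20 am–2:20 am.
B but not A: 3:00 am–8:15 am, 8:45 am–8:50 am, 12:00 pm–1:25 pm, 1:35 pm–2:25 pm.
Combining gives A △ B.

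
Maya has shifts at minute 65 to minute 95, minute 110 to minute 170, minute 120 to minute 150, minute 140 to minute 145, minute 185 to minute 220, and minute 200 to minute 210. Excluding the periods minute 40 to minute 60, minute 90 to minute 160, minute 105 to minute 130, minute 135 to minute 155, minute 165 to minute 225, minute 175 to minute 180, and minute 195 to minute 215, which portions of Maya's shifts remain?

Merge the first list: minute 65 to minute 95, minute 110 to minute 170, minute 185 to minute 220.
Merge the second list: minute 40 to minute 60, minute 90 to minute 160, minute 165 to minute 225.
minute 65 to minute 95 with B removed leaves minute 65 to minute 90.
minute 110 to minute 170 with B removed leaves minute 160 to minute 165.
minute 185 to minute 220 lies entirely inside B → drops out.

minute 65 to minute 90, minute 160 to minute 165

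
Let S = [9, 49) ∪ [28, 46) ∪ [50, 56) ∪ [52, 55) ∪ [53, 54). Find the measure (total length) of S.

Merged: [9, 49), [50, 56).
Lengths: 40 + 6 = 46.

46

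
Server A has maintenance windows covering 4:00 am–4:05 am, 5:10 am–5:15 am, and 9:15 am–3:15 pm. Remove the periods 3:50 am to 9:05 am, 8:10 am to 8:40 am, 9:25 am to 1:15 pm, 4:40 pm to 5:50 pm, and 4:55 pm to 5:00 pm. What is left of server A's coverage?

9:15 am-9:25 am, 1:15 pm-3:15 pm

Merge the second list: 3:50 am-9:05 am, 9:25 am-1:15 pm, 4:40 pm-5:50 pm.
4:00 am-4:05 am: entirely removed.
5:10 am-5:15 am: entirely removed.
9:15 am-3:15 pm \ B = 9:15 am-9:25 am, 1:15 pm-3:15 pm.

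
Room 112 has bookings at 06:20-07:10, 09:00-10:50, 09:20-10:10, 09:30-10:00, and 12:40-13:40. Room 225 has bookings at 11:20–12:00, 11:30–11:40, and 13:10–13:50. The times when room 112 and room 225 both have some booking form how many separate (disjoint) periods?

1

Merge the first list: 06:20–07:10, 09:00–10:50, 12:40–13:40.
Merge the second list: 11:20–12:00, 13:10–13:50.
A ∩ B = 13:10–13:40.
That is 1 disjoint piece.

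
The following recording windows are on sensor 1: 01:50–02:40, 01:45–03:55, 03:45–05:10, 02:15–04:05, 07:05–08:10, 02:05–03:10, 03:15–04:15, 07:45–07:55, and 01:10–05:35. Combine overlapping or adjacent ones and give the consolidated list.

Sort by start: 01:10–05:35, 01:45–03:55, 01:50–02:40, 02:05–03:10, 02:15–04:05, 03:15–04:15, 03:45–05:10, 07:05–08:10, 07:45–07:55.
01:45–03:55 overlaps/touches 01:10–05:35 → extend to 01:10–05:35.
01:50–02:40 overlaps/touches 01:10–05:35 → extend to 01:10–05:35.
02:05–03:10 overlaps/touches 01:10–05:35 → extend to 01:10–05:35.
02:15–04:05 overlaps/touches 01:10–05:35 → extend to 01:10–05:35.
03:15–04:15 overlaps/touches 01:10–05:35 → extend to 01:10–05:35.
03:45–05:10 overlaps/touches 01:10–05:35 → extend to 01:10–05:35.
07:05–08:10 is disjoint → start new block.
07:45–07:55 overlaps/touches 07:05–08:10 → extend to 07:05–08:10.

01:10–05:35, 07:05–08:10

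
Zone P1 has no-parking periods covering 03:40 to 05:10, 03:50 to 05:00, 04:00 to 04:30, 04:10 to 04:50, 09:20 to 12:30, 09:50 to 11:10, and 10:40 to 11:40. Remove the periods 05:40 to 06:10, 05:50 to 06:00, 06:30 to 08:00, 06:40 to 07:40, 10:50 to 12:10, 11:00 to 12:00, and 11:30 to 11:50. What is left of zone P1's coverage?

A, merged: 03:40–05:10, 09:20–12:30.
B, merged: 05:40–06:10, 06:30–08:00, 10:50–12:10.
03:40–05:10: nothing removed.
09:20–12:30 \ B = 09:20–10:50, 12:10–12:30.

03:40–05:10, 09:20–10:50, 12:10–12:30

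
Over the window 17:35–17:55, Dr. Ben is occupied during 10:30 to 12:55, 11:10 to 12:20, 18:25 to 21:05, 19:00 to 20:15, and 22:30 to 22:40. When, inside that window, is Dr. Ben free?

17:35–17:55

Covered (merged): 10:30–12:55, 18:25–21:05, 22:30–22:40.
Uncovered inside 17:35–17:55: 17:35–17:55.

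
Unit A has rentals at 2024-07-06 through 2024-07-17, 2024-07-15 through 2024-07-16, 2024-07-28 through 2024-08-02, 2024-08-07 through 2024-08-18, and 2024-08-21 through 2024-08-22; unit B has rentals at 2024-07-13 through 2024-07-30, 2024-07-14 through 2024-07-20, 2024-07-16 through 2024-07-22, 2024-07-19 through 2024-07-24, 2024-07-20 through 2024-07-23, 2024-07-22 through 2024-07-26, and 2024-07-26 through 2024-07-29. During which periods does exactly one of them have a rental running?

Merge the first list: 2024-07-06 through 2024-07-17, 2024-07-28 through 2024-08-02, 2024-08-07 through 2024-08-18, 2024-08-21 through 2024-08-22.
Merge the second list: 2024-07-13 through 2024-07-30.
A \ B = 2024-07-06 through 2024-07-12, 2024-07-31 through 2024-08-02, 2024-08-07 through 2024-08-18, 2024-08-21 through 2024-08-22.
B \ A = 2024-07-18 through 2024-07-27.
Union of the two gives the symmetric difference.

2024-07-06 through 2024-07-12, 2024-07-18 through 2024-07-27, 2024-07-31 through 2024-08-02, 2024-08-07 through 2024-08-18, 2024-08-21 through 2024-08-22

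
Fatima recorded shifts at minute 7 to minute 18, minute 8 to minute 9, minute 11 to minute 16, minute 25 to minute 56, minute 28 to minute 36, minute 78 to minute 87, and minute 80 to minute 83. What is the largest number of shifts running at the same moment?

Walk the sorted start/end points keeping a running depth.
The depth first hits 2 at minute 8.

2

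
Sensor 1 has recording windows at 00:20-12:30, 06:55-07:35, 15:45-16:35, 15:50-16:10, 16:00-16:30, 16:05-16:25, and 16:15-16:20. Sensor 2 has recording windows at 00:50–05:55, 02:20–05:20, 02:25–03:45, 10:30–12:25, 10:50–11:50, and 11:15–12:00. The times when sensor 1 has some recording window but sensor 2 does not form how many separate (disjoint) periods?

4

A, merged: 00:20–12:30, 15:45–16:35.
B, merged: 00:50–05:55, 10:30–12:25.
A \ B = 00:20–00:50, 05:55–10:30, 12:25–12:30, 15:45–16:35.
That is 4 disjoint pieces.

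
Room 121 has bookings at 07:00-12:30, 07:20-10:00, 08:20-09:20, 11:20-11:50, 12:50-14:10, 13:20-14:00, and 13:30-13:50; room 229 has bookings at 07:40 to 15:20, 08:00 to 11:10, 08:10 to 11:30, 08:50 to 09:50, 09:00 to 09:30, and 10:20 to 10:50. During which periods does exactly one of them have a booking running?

First set merges to 07:00–12:30, 12:50–14:10.
Second set merges to 07:40–15:20.
A but not B: 07:00–07:40.
B but not A: 12:30–12:50, 14:10–15:20.
Combining gives A △ B.

07:00–07:40, 12:30–12:50, 14:10–15:20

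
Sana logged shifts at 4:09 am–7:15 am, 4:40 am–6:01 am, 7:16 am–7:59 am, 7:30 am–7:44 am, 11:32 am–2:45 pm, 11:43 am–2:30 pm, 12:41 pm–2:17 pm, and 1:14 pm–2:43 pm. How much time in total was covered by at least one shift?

7 h 2 min

Merged: 4:09 am–7:15 am, 7:16 am–7:59 am, 11:32 am–2:45 pm.
Lengths: 3 h 6 min + 43 min + 3 h 13 min = 7 h 2 min.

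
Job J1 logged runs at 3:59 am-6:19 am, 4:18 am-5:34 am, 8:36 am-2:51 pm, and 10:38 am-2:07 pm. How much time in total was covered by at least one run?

8 h 35 min

Merged: 3:59 am-6:19 am, 8:36 am-2:51 pm.
Lengths: 2 h 20 min + 6 h 15 min = 8 h 35 min.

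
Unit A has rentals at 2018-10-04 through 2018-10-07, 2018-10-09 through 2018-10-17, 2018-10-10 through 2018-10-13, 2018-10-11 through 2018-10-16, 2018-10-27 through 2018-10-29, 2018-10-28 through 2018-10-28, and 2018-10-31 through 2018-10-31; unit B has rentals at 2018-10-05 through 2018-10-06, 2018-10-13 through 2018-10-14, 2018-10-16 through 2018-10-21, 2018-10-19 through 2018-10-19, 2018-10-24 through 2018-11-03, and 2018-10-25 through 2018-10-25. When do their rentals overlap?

First set merges to 2018-10-04 through 2018-10-07, 2018-10-09 through 2018-10-17, 2018-10-27 through 2018-10-29, 2018-10-31 through 2018-10-31.
Second set merges to 2018-10-05 through 2018-10-06, 2018-10-13 through 2018-10-14, 2018-10-16 through 2018-10-21, 2018-10-24 through 2018-11-03.
2018-10-04 through 2018-10-07 meets the second set on 2018-10-05 through 2018-10-06.
2018-10-09 through 2018-10-17 meets the second set on 2018-10-13 through 2018-10-14, 2018-10-16 through 2018-10-17.
2018-10-27 through 2018-10-29 meets the second set on 2018-10-27 through 2018-10-29.
2018-10-31 through 2018-10-31 meets the second set on 2018-10-31 through 2018-10-31.

2018-10-05 through 2018-10-06, 2018-10-13 through 2018-10-14, 2018-10-16 through 2018-10-17, 2018-10-27 through 2018-10-29, 2018-10-31 through 2018-10-31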